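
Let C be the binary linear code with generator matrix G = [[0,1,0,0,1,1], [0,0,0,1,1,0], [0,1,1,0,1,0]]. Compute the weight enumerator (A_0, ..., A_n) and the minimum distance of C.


Weight distribution: A_0 = 1, A_2 = 2, A_3 = 4, A_4 = 1. Minimum distance d = 2.

Enumerate all 2^3 = 8 messages m ∈ F_2^3.
For each, compute codeword c = mG in F_2^6, then tally its weight.
  m = 000 → c = 000000, weight = 0.
  m = 100 → c = 010011, weight = 3.
  m = 010 → c = 000110, weight = 2.
  m = 110 → c = 010101, weight = 3.
  m = 001 → c = 011010, weight = 3.
  m = 101 → c = 001001, weight = 2.
  m = 011 → c = 011100, weight = 3.
  m = 111 → c = 001111, weight = 4.
Tally weights:
  weight 0: 1 codewords.
  weight 2: 2 codewords.
  weight 3: 4 codewords.
  weight 4: 1 codewords.
Minimum distance d = smallest w > 0 with A_w > 0 = 2.
Sanity: Σ A_w = 8 = 2^3 = 8 ✓.


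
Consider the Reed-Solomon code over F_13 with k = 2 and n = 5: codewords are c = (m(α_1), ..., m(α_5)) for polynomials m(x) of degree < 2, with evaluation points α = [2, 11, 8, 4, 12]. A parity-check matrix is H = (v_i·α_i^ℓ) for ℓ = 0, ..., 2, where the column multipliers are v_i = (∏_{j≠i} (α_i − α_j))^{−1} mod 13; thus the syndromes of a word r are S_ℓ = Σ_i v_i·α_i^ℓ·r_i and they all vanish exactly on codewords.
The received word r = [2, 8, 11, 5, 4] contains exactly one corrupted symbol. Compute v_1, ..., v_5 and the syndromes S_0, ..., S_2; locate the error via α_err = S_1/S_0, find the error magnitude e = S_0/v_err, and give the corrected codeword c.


S = (2, 9, 8), error at position 2, error magnitude e = 12, c = [2, 9, 11, 5, 4].

Step 1: column multipliers v_i = (∏_{j≠i}(α_i − α_j))^{−1} mod 13.
  i = 1 (α = 2): (2−11)(2−8)(2−4)(2−12) = (−9)·(−6)·(−2)·(−10) = 1080 ≡ 1, so v_1 = 1^{−1} = 1 (mod 13).
  i = 2 (α = 11): (11−2)(11−8)(11−4)(11−12) = 9·3·7·(−1) = −189 ≡ 6, so v_2 = 6^{−1} = 11 (mod 13).
  i = 3 (α = 8): (8−2)(8−11)(8−4)(8−12) = 6·(−3)·4·(−4) = 288 ≡ 2, so v_3 = 2^{−1} = 7 (mod 13).
  i = 4 (α = 4): (4−2)(4−11)(4−8)(4−12) = 2·(−7)·(−4)·(−8) = −448 ≡ 7, so v_4 = 7^{−1} = 2 (mod 13).
  i = 5 (α = 12): (12−2)(12−11)(12−8)(12−4) = 10·1·4·8 = 320 ≡ 8, so v_5 = 8^{−1} = 5 (mod 13).
  v = [1, 11, 7, 2, 5].
Step 2: syndromes of r = [2, 8, 11, 5, 4] (all sums mod 13).
  S_0 = Σ v_i r_i = 1·2 + 11·8 + 7·11 + 2·5 + 5·4 = 197 ≡ 2.
  S_1 = Σ v_i α_i r_i = 1·2·2 + 11·11·8 + 7·8·11 + 2·4·5 + 5·12·4 = 1868 ≡ 9.
  α_i^2 mod 13 = [4, 4, 12, 3, 1].
  S_2 = Σ v_i α_i^2 r_i = 1·4·2 + 11·4·8 + 7·12·11 + 2·3·5 + 5·1·4 = 1334 ≡ 8.
  S = (2, 9, 8) ≠ 0, so r is not a codeword (an error is present).
Step 3: locate the error. For a single error e at position i, S_ℓ = v_i·e·α_i^ℓ, so α_err = S_1/S_0.
  S_0^{−1} = 2^{−1} = 7 (mod 13), so α_err = 9·7 = 63 ≡ 11 = α_2. Error position i = 2.
  Consistency check: S_2/S_1 = 8·3 = 24 ≡ 11 = α_err ✓ (single-error assumption holds).
Step 4: error magnitude e = S_0/v_2 = S_0·∏_{j≠2}(α_2 − α_j) = 2·6 = 12 ≡ 12 (mod 13).
Step 5: correct position 2: c_2 = r_2 − e = 8 − 12 ≡ 9 (mod 13). Hence c = [2, 9, 11, 5, 4].
  Check: interpolating c through the α_i gives m(x) = 12 + 8·x (degree < 2) with m(α_i) = c_i for every i, so c is indeed a codeword.


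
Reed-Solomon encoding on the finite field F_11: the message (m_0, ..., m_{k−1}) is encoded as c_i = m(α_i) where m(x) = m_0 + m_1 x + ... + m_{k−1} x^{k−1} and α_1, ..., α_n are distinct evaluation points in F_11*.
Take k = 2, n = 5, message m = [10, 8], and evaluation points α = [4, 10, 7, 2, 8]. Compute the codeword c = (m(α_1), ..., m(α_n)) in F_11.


c = [9, 2, 0, 4, 8]

Message polynomial: m(x) = 10 + 8·x (mod 11).
For each evaluation point α_i, compute m(α_i) mod 11:
  α_1 = 4: Horner steps 8 → 9, so m(4) = 9.
  α_2 = 10: Horner steps 8 → 2, so m(10) = 2.
  α_3 = 7: Horner steps 8 → 0, so m(7) = 0.
  α_4 = 2: Horner steps 8 → 4, so m(2) = 4.
  α_5 = 8: Horner steps 8 → 8, so m(8) = 8.
Codeword c = [9, 2, 0, 4, 8] ∈ F_11^5.


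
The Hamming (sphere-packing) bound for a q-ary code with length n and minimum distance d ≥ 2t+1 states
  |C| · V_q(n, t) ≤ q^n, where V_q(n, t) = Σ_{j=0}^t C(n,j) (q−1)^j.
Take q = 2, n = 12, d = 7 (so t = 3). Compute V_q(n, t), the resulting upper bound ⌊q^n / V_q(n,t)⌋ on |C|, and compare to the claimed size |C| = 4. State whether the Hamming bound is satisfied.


V_q(n, t) = 299, q^n = 4096, Hamming bound = 13, |C| = 4 ≤ bound (satisfied).

Step 1: Compute V_q(n, t) = Σ_{j=0}^3 C(n, j) (q−1)^j.
  j = 0: C(12,0)·(1)^0 = 1·1 = 1.
  j = 1: C(12,1)·(1)^1 = 12·1 = 12.
  j = 2: C(12,2)·(1)^2 = 66·1 = 66.
  j = 3: C(12,3)·(1)^3 = 220·1 = 220.
  V_q(n, t) = 1 + 12 + 66 + 220 = 299.
Step 2: q^n = 2^12 = 4096.
Step 3: Hamming bound ⌊q^n / V_q(n,t)⌋ = ⌊4096/299⌋ = 13.
Step 4: Compare |C| = 4 to 13: satisfied.
The claimed |C| lies below the Hamming bound.


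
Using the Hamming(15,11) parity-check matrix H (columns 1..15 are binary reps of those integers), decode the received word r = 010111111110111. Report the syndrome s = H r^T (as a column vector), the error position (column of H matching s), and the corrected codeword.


s = (1, 1, 1, 0)^T, error position = 14, corrected codeword c = 010111111110101

Compute s = H r^T mod 2 one row at a time:
  s_1 = 1 + 1 + 1 + 1 + 0 + 1 + 1 + 1 = 7 ≡ 1 (mod 2).
  s_2 = 1 + 1 + 1 + 1 + 0 + 1 + 1 + 1 = 7 ≡ 1 (mod 2).
  s_3 = 1 + 0 + 1 + 1 + 1 + 1 + 1 + 1 = 7 ≡ 1 (mod 2).
  s_4 = 0 + 0 + 1 + 1 + 1 + 1 + 1 + 1 = 6 ≡ 0 (mod 2).
s = (1, 1, 1, 0)^T — this equals column 14 of H (binary 1110), so error is at position 14.
Correct: flip bit 14 of r = 010111111110111 to get c = 010111111110101.


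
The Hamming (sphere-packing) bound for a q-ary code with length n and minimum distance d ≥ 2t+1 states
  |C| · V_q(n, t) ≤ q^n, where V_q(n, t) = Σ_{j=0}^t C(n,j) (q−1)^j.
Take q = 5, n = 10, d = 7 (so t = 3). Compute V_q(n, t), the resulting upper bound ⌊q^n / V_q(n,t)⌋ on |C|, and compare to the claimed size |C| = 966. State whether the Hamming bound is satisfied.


V_q(n, t) = 8441, q^n = 9765625, Hamming bound = 1156, |C| = 966 ≤ bound (satisfied).

Step 1: Compute V_q(n, t) = Σ_{j=0}^3 C(n, j) (q−1)^j.
  j = 0: C(10,0)·(4)^0 = 1·1 = 1.
  j = 1: C(10,1)·(4)^1 = 10·4 = 40.
  j = 2: C(10,2)·(4)^2 = 45·16 = 720.
  j = 3: C(10,3)·(4)^3 = 120·64 = 7680.
  V_q(n, t) = 1 + 40 + 720 + 7680 = 8441.
Step 2: q^n = 5^10 = 9765625.
Step 3: Hamming bound ⌊q^n / V_q(n,t)⌋ = ⌊9765625/8441⌋ = 1156.
Step 4: Compare |C| = 966 to 1156: satisfied.
The claimed |C| lies below the Hamming bound.


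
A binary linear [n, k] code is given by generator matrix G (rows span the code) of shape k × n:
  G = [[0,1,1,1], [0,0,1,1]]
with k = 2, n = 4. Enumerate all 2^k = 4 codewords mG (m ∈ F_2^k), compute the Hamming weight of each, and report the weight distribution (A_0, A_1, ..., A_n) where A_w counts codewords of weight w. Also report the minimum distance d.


Weight distribution: A_0 = 1, A_1 = 1, A_2 = 1, A_3 = 1. Minimum distance d = 1.

Enumerate all 2^2 = 4 messages m ∈ F_2^2.
For each, compute codeword c = mG in F_2^4, then tally its weight.
  m = 00 → c = 0000, weight = 0.
  m = 10 → c = 0111, weight = 3.
  m = 01 → c = 0011, weight = 2.
  m = 11 → c = 0100, weight = 1.
Tally weights:
  weight 0: 1 codewords.
  weight 1: 1 codewords.
  weight 2: 1 codewords.
  weight 3: 1 codewords.
Minimum distance d = smallest w > 0 with A_w > 0 = 1.
Sanity: Σ A_w = 4 = 2^2 = 4 ✓.


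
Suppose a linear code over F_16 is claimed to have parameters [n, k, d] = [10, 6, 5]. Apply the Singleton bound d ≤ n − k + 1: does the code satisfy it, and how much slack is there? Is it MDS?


Singleton RHS = n − k + 1 = 5, slack = 0, bound satisfied, MDS.

Singleton bound: d ≤ n − k + 1.
Here n = 10, k = 6, so n − k + 1 = 5.
Given d = 5, check d ≤ 5: YES.
Slack = (n − k + 1) − d = 0.
The code is MDS (slack = 0).
Description: the claimed parameters are [10, 6, 5]_16; such a code would be MDS (meets Singleton bound).


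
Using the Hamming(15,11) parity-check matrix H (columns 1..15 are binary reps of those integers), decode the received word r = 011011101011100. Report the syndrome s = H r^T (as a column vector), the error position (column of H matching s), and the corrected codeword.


s = (0, 1, 1, 0)^T, error position = 6, corrected codeword c = 011010101011100

Compute s = H r^T mod 2 one row at a time:
  s_1 = 0 + 1 + 0 + 1 + 1 + 1 + 0 + 0 = 4 ≡ 0 (mod 2).
  s_2 = 0 + 1 + 1 + 1 + 1 + 1 + 0 + 0 = 5 ≡ 1 (mod 2).
  s_3 = 1 + 1 + 1 + 1 + 0 + 1 + 0 + 0 = 5 ≡ 1 (mod 2).
  s_4 = 0 + 1 + 1 + 1 + 1 + 1 + 1 + 0 = 6 ≡ 0 (mod 2).
s = (0, 1, 1, 0)^T — this equals column 6 of H (binary 0110), so error is at position 6.
Correct: flip bit 6 of r = 011011101011100 to get c = 011010101011100.


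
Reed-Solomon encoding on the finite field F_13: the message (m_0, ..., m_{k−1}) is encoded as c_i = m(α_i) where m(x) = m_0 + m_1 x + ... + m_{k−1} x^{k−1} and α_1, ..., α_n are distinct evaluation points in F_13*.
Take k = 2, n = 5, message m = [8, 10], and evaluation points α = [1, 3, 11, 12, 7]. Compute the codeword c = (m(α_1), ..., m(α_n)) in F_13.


c = [5, 12, 1, 11, 0]

Message polynomial: m(x) = 8 + 10·x (mod 13).
For each evaluation point α_i, compute m(α_i) mod 13:
  α_1 = 1: Horner steps 10 → 5, so m(1) = 5.
  α_2 = 3: Horner steps 10 → 12, so m(3) = 12.
  α_3 = 11: Horner steps 10 → 1, so m(11) = 1.
  α_4 = 12: Horner steps 10 → 11, so m(12) = 11.
  α_5 = 7: Horner steps 10 → 0, so m(7) = 0.
Codeword c = [5, 12, 1, 11, 0] ∈ F_13^5.


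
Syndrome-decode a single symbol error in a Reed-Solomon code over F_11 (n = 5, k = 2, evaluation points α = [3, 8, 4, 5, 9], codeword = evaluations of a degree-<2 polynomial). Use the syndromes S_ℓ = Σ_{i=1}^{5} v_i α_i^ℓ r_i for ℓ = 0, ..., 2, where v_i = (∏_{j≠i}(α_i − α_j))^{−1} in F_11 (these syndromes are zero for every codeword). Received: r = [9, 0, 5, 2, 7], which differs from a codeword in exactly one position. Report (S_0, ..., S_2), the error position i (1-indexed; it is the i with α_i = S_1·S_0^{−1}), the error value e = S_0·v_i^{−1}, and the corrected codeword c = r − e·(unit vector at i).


S = (6, 8, 7), error at position 4, error magnitude e = 1, c = [9, 0, 5, 1, 7].

Step 1: column multipliers v_i = (∏_{j≠i}(α_i − α_j))^{−1} mod 11.
  i = 1 (α = 3): (3−8)(3−4)(3−5)(3−9) = (−5)·(−1)·(−2)·(−6) = 60 ≡ 5, so v_1 = 5^{−1} = 9 (mod 11).
  i = 2 (α = 8): (8−3)(8−4)(8−5)(8−9) = 5·4·3·(−1) = −60 ≡ 6, so v_2 = 6^{−1} = 2 (mod 11).
  i = 3 (α = 4): (4−3)(4−8)(4−5)(4−9) = 1·(−4)·(−1)·(−5) = −20 ≡ 2, so v_3 = 2^{−1} = 6 (mod 11).
  i = 4 (α = 5): (5−3)(5−8)(5−4)(5−9) = 2·(−3)·1·(−4) = 24 ≡ 2, so v_4 = 2^{−1} = 6 (mod 11).
  i = 5 (α = 9): (9−3)(9−8)(9−4)(9−5) = 6·1·5·4 = 120 ≡ 10, so v_5 = 10^{−1} = 10 (mod 11).
  v = [9, 2, 6, 6, 10].
Step 2: syndromes of r = [9, 0, 5, 2, 7] (all sums mod 11).
  S_0 = Σ v_i r_i = 9·9 + 2·0 + 6·5 + 6·2 + 10·7 = 193 ≡ 6.
  S_1 = Σ v_i α_i r_i = 9·3·9 + 2·8·0 + 6·4·5 + 6·5·2 + 10·9·7 = 1053 ≡ 8.
  α_i^2 mod 11 = [9, 9, 5, 3, 4].
  S_2 = Σ v_i α_i^2 r_i = 9·9·9 + 2·9·0 + 6·5·5 + 6·3·2 + 10·4·7 = 1195 ≡ 7.
  S = (6, 8, 7) ≠ 0, so r is not a codeword (an error is present).
Step 3: locate the error. For a single error e at position i, S_ℓ = v_i·e·α_i^ℓ, so α_err = S_1/S_0.
  S_0^{−1} = 6^{−1} = 2 (mod 11), so α_err = 8·2 = 16 ≡ 5 = α_4. Error position i = 4.
  Consistency check: S_2/S_1 = 7·7 = 49 ≡ 5 = α_err ✓ (single-error assumption holds).
Step 4: error magnitude e = S_0/v_4 = S_0·∏_{j≠4}(α_4 − α_j) = 6·2 = 12 ≡ 1 (mod 11).
Step 5: correct position 4: c_4 = r_4 − e = 2 − 1 ≡ 1 (mod 11). Hence c = [9, 0, 5, 1, 7].
  Check: interpolating c through the α_i gives m(x) = 10 + 7·x (degree < 2) with m(α_i) = c_i for every i, so c is indeed a codeword.


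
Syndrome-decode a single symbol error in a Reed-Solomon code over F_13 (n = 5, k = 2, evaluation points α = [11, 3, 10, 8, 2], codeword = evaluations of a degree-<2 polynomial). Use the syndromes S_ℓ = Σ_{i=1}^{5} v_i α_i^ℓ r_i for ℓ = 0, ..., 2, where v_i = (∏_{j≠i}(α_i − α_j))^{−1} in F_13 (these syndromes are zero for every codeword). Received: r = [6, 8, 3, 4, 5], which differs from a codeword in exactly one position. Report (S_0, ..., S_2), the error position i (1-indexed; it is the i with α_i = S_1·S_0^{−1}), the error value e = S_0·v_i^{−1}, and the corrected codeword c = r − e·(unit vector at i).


S = (3, 11, 10), error at position 4, error magnitude e = 7, c = [6, 8, 3, 10, 5].

Step 1: column multipliers v_i = (∏_{j≠i}(α_i − α_j))^{−1} mod 13.
  i = 1 (α = 11): (11−3)(11−10)(11−8)(11−2) = 8·1·3·9 = 216 ≡ 8, so v_1 = 8^{−1} = 5 (mod 13).
  i = 2 (α = 3): (3−11)(3−10)(3−8)(3−2) = (−8)·(−7)·(−5)·1 = −280 ≡ 6, so v_2 = 6^{−1} = 11 (mod 13).
  i = 3 (α = 10): (10−11)(10−3)(10−8)(10−2) = (−1)·7·2·8 = −112 ≡ 5, so v_3 = 5^{−1} = 8 (mod 13).
  i = 4 (α = 8): (8−11)(8−3)(8−10)(8−2) = (−3)·5·(−2)·6 = 180 ≡ 11, so v_4 = 11^{−1} = 6 (mod 13).
  i = 5 (α = 2): (2−11)(2−3)(2−10)(2−8) = (−9)·(−1)·(−8)·(−6) = 432 ≡ 3, so v_5 = 3^{−1} = 9 (mod 13).
  v = [5, 11, 8, 6, 9].
Step 2: syndromes of r = [6, 8, 3, 4, 5] (all sums mod 13).
  S_0 = Σ v_i r_i = 5·6 + 11·8 + 8·3 + 6·4 + 9·5 = 211 ≡ 3.
  S_1 = Σ v_i α_i r_i = 5·11·6 + 11·3·8 + 8·10·3 + 6·8·4 + 9·2·5 = 1116 ≡ 11.
  α_i^2 mod 13 = [4, 9, 9, 12, 4].
  S_2 = Σ v_i α_i^2 r_i = 5·4·6 + 11·9·8 + 8·9·3 + 6·12·4 + 9·4·5 = 1596 ≡ 10.
  S = (3, 11, 10) ≠ 0, so r is not a codeword (an error is present).
Step 3: locate the error. For a single error e at position i, S_ℓ = v_i·e·α_i^ℓ, so α_err = S_1/S_0.
  S_0^{−1} = 3^{−1} = 9 (mod 13), so α_err = 11·9 = 99 ≡ 8 = α_4. Error position i = 4.
  Consistency check: S_2/S_1 = 10·6 = 60 ≡ 8 = α_err ✓ (single-error assumption holds).
Step 4: error magnitude e = S_0/v_4 = S_0·∏_{j≠4}(α_4 − α_j) = 3·11 = 33 ≡ 7 (mod 13).
Step 5: correct position 4: c_4 = r_4 − e = 4 − 7 ≡ 10 (mod 13). Hence c = [6, 8, 3, 10, 5].
  Check: interpolating c through the α_i gives m(x) = 12 + 3·x (degree < 2) with m(α_i) = c_i for every i, so c is indeed a codeword.


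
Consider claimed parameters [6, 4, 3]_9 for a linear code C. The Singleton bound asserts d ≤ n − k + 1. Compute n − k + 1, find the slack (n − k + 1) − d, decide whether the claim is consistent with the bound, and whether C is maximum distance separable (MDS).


Singleton RHS = n − k + 1 = 3, slack = 0, bound satisfied, MDS.

Singleton bound: d ≤ n − k + 1.
Here n = 6, k = 4, so n − k + 1 = 3.
Given d = 3, check d ≤ 3: YES.
Slack = (n − k + 1) − d = 0.
The code is MDS (slack = 0).
Description: the claimed parameters are [6, 4, 3]_9; such a code would be MDS (meets Singleton bound).


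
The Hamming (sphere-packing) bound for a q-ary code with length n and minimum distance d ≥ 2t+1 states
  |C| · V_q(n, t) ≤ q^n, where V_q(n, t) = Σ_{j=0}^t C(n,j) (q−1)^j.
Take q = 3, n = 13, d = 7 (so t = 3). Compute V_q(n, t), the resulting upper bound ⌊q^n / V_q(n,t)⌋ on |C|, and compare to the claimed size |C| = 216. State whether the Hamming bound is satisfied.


V_q(n, t) = 2627, q^n = 1594323, Hamming bound = 606, |C| = 216 ≤ bound (satisfied).

Step 1: Compute V_q(n, t) = Σ_{j=0}^3 C(n, j) (q−1)^j.
  j = 0: C(13,0)·(2)^0 = 1·1 = 1.
  j = 1: C(13,1)·(2)^1 = 13·2 = 26.
  j = 2: C(13,2)·(2)^2 = 78·4 = 312.
  j = 3: C(13,3)·(2)^3 = 286·8 = 2288.
  V_q(n, t) = 1 + 26 + 312 + 2288 = 2627.
Step 2: q^n = 3^13 = 1594323.
Step 3: Hamming bound ⌊q^n / V_q(n,t)⌋ = ⌊1594323/2627⌋ = 606.
Step 4: Compare |C| = 216 to 606: satisfied.
The claimed |C| lies below the Hamming bound.


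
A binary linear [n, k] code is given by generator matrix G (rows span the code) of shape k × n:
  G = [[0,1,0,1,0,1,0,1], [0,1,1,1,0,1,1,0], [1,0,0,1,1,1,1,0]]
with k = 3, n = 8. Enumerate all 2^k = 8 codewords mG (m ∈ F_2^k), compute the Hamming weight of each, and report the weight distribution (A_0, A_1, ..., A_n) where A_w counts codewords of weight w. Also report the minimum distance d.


Weight distribution: A_0 = 1, A_3 = 1, A_4 = 2, A_5 = 3, A_6 = 1. Minimum distance d = 3.

Enumerate all 2^3 = 8 messages m ∈ F_2^3.
For each, compute codeword c = mG in F_2^8, then tally its weight.
  m = 000 → c = 00000000, weight = 0.
  m = 100 → c = 01010101, weight = 4.
  m = 010 → c = 01110110, weight = 5.
  m = 110 → c = 00100011, weight = 3.
  m = 001 → c = 10011110, weight = 5.
  m = 101 → c = 11001011, weight = 5.
  m = 011 → c = 11101000, weight = 4.
  m = 111 → c = 10111101, weight = 6.
Tally weights:
  weight 0: 1 codewords.
  weight 3: 1 codewords.
  weight 4: 2 codewords.
  weight 5: 3 codewords.
  weight 6: 1 codewords.
Minimum distance d = smallest w > 0 with A_w > 0 = 3.
Sanity: Σ A_w = 8 = 2^3 = 8 ✓.


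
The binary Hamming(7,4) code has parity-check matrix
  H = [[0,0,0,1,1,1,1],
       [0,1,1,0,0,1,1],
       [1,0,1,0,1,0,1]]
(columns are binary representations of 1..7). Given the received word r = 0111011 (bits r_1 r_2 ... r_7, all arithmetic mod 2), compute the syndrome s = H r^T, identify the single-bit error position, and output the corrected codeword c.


s = (1, 0, 0)^T, error position = 4, corrected codeword c = 0110011

Compute s = H r^T mod 2 one row at a time:
  s_1 = 1 + 0 + 1 + 1 = 3 ≡ 1 (mod 2).
  s_2 = 1 + 1 + 1 + 1 = 4 ≡ 0 (mod 2).
  s_3 = 0 + 1 + 0 + 1 = 2 ≡ 0 (mod 2).
s = (1, 0, 0)^T — this equals column 4 of H (binary 100), so error is at position 4.
Correct: flip bit 4 of r = 0111011 to get c = 0110011.


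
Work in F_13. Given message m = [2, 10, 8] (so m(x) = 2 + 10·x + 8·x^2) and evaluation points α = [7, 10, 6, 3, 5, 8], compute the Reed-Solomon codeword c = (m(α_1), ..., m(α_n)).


c = [9, 5, 12, 0, 5, 9]

Message polynomial: m(x) = 2 + 10·x + 8·x^2 (mod 13).
For each evaluation point α_i, compute m(α_i) mod 13:
  α_1 = 7: Horner steps 8 → 1 → 9, so m(7) = 9.
  α_2 = 10: Horner steps 8 → 12 → 5, so m(10) = 5.
  α_3 = 6: Horner steps 8 → 6 → 12, so m(6) = 12.
  α_4 = 3: Horner steps 8 → 8 → 0, so m(3) = 0.
  α_5 = 5: Horner steps 8 → 11 → 5, so m(5) = 5.
  α_6 = 8: Horner steps 8 → 9 → 9, so m(8) = 9.
Codeword c = [9, 5, 12, 0, 5, 9] ∈ F_13^6.


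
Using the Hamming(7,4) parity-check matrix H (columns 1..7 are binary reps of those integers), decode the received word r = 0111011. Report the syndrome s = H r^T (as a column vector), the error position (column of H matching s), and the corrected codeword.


s = (1, 0, 0)^T, error position = 4, corrected codeword c = 0110011

Compute s = H r^T mod 2 one row at a time:
  s_1 = 1 + 0 + 1 + 1 = 3 ≡ 1 (mod 2).
  s_2 = 1 + 1 + 1 + 1 = 4 ≡ 0 (mod 2).
  s_3 = 0 + 1 + 0 + 1 = 2 ≡ 0 (mod 2).
s = (1, 0, 0)^T — this equals column 4 of H (binary 100), so error is at position 4.
Correct: flip bit 4 of r = 0111011 to get c = 0110011.


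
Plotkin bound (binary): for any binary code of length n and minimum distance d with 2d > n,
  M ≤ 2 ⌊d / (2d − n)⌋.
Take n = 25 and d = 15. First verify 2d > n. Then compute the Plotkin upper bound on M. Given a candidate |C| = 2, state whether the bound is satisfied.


Plotkin bound M ≤ 6; given |C| = 2 ≤ bound (satisfied).

Check applicability: 2d = 30, n = 25.
2d − n = 5 > 0, so Plotkin applies.
Compute d/(2d−n) = 15/5 ≈ 3.0000.
⌊d/(2d−n)⌋ = 3.
Plotkin bound: M ≤ 2·3 = 6.
Given |C| = 2, check: satisfied.
This |C| is below the Plotkin bound.


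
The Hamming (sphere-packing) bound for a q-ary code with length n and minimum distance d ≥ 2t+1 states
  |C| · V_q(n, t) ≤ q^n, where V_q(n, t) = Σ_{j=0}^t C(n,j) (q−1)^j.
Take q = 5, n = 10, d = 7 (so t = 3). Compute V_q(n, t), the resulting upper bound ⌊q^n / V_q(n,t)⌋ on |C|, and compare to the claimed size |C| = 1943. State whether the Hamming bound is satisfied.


V_q(n, t) = 8441, q^n = 9765625, Hamming bound = 1156, |C| = 1943 > bound (violated).

Step 1: Compute V_q(n, t) = Σ_{j=0}^3 C(n, j) (q−1)^j.
  j = 0: C(10,0)·(4)^0 = 1·1 = 1.
  j = 1: C(10,1)·(4)^1 = 10·4 = 40.
  j = 2: C(10,2)·(4)^2 = 45·16 = 720.
  j = 3: C(10,3)·(4)^3 = 120·64 = 7680.
  V_q(n, t) = 1 + 40 + 720 + 7680 = 8441.
Step 2: q^n = 5^10 = 9765625.
Step 3: Hamming bound ⌊q^n / V_q(n,t)⌋ = ⌊9765625/8441⌋ = 1156.
Step 4: Compare |C| = 1943 to 1156: violated.
The claimed |C| lies above the Hamming bound, so no 5-ary code of length 10 with d ≥ 7 can have 1943 codewords.


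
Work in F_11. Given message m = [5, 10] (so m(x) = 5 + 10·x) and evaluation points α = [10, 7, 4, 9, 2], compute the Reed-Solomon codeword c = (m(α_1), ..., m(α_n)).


c = [6, 9, 1, 7, 3]

Message polynomial: m(x) = 5 + 10·x (mod 11).
For each evaluation point α_i, compute m(α_i) mod 11:
  α_1 = 10: Horner steps 10 → 6, so m(10) = 6.
  α_2 = 7: Horner steps 10 → 9, so m(7) = 9.
  α_3 = 4: Horner steps 10 → 1, so m(4) = 1.
  α_4 = 9: Horner steps 10 → 7, so m(9) = 7.
  α_5 = 2: Horner steps 10 → 3, so m(2) = 3.
Codeword c = [6, 9, 1, 7, 3] ∈ F_11^5.


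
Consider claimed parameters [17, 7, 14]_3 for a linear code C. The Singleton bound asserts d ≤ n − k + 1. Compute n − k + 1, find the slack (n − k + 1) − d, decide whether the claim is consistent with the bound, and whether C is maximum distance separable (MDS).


Singleton RHS = n − k + 1 = 11, slack = -3, bound violated (no such code; not MDS).

Singleton bound: d ≤ n − k + 1.
Here n = 17, k = 7, so n − k + 1 = 11.
Given d = 14, check d ≤ 11: NO.
Slack = (n − k + 1) − d = -3.
The slack is negative: d = 14 exceeds n − k + 1 = 11 by 3, so the Singleton bound is violated and no linear [17, 7, 14]_3 code can exist. In particular it is not MDS (MDS requires d = n − k + 1 exactly).
Description: the claimed parameters are [17, 7, 14]_3; such a code would be impossible (violates the Singleton bound).


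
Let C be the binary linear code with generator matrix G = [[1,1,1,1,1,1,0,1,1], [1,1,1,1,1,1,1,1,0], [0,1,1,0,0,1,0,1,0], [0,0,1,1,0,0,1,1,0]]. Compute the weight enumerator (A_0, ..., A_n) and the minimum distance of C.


Weight distribution: A_0 = 1, A_2 = 1, A_4 = 9, A_6 = 3, A_8 = 2. Minimum distance d = 2.

Enumerate all 2^4 = 16 messages m ∈ F_2^4.
For each, compute codeword c = mG in F_2^9, then tally its weight.
  m = 0000 → c = 000000000, weight = 0.
  m = 1000 → c = 111111011, weight = 8.
  m = 0100 → c = 111111110, weight = 8.
  m = 1100 → c = 000000101, weight = 2.
  m = 0010 → c = 011001010, weight = 4.
  m = 1010 → c = 100110001, weight = 4.
  m = 0110 → c = 100110100, weight = 4.
  m = 1110 → c = 011001111, weight = 6.
  m = 0001 → c = 001100110, weight = 4.
  m = 1001 → c = 110011101, weight = 6.
  m = 0101 → c = 110011000, weight = 4.
  m = 1101 → c = 001100011, weight = 4.
  m = 0011 → c = 010101100, weight = 4.
  m = 1011 → c = 101010111, weight = 6.
  m = 0111 → c = 101010010, weight = 4.
  m = 1111 → c = 010101001, weight = 4.
Tally weights:
  weight 0: 1 codewords.
  weight 2: 1 codewords.
  weight 4: 9 codewords.
  weight 6: 3 codewords.
  weight 8: 2 codewords.
Minimum distance d = smallest w > 0 with A_w > 0 = 2.
Sanity: Σ A_w = 16 = 2^4 = 16 ✓.


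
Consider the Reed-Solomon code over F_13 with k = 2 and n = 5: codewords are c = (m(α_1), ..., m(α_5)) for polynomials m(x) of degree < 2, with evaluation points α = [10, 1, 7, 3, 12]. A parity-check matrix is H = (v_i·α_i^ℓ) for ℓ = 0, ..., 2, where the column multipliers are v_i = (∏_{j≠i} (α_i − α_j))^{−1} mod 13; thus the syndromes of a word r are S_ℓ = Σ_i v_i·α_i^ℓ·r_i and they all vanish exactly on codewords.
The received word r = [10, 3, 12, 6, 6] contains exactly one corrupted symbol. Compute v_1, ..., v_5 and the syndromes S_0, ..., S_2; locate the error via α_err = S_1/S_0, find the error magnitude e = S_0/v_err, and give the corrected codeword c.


S = (3, 10, 3), error at position 5, error magnitude e = 6, c = [10, 3, 12, 6, 0].

Step 1: column multipliers v_i = (∏_{j≠i}(α_i − α_j))^{−1} mod 13.
  i = 1 (α = 10): (10−1)(10−7)(10−3)(10−12) = 9·3·7·(−2) = −378 ≡ 12, so v_1 = 12^{−1} = 12 (mod 13).
  i = 2 (α = 1): (1−10)(1−7)(1−3)(1−12) = (−9)·(−6)·(−2)·(−11) = 1188 ≡ 5, so v_2 = 5^{−1} = 8 (mod 13).
  i = 3 (α = 7): (7−10)(7−1)(7−3)(7−12) = (−3)·6·4·(−5) = 360 ≡ 9, so v_3 = 9^{−1} = 3 (mod 13).
  i = 4 (α = 3): (3−10)(3−1)(3−7)(3−12) = (−7)·2·(−4)·(−9) = −504 ≡ 3, so v_4 = 3^{−1} = 9 (mod 13).
  i = 5 (α = 12): (12−10)(12−1)(12−7)(12−3) = 2·11·5·9 = 990 ≡ 2, so v_5 = 2^{−1} = 7 (mod 13).
  v = [12, 8, 3, 9, 7].
Step 2: syndromes of r = [10, 3, 12, 6, 6] (all sums mod 13).
  S_0 = Σ v_i r_i = 12·10 + 8·3 + 3·12 + 9·6 + 7·6 = 276 ≡ 3.
  S_1 = Σ v_i α_i r_i = 12·10·10 + 8·1·3 + 3·7·12 + 9·3·6 + 7·12·6 = 2142 ≡ 10.
  α_i^2 mod 13 = [9, 1, 10, 9, 1].
  S_2 = Σ v_i α_i^2 r_i = 12·9·10 + 8·1·3 + 3·10·12 + 9·9·6 + 7·1·6 = 1992 ≡ 3.
  S = (3, 10, 3) ≠ 0, so r is not a codeword (an error is present).
Step 3: locate the error. For a single error e at position i, S_ℓ = v_i·e·α_i^ℓ, so α_err = S_1/S_0.
  S_0^{−1} = 3^{−1} = 9 (mod 13), so α_err = 10·9 = 90 ≡ 12 = α_5. Error position i = 5.
  Consistency check: S_2/S_1 = 3·4 = 12 ≡ 12 = α_err ✓ (single-error assumption holds).
Step 4: error magnitude e = S_0/v_5 = S_0·∏_{j≠5}(α_5 − α_j) = 3·2 = 6 ≡ 6 (mod 13).
Step 5: correct position 5: c_5 = r_5 − e = 6 − 6 ≡ 0 (mod 13). Hence c = [10, 3, 12, 6, 0].
  Check: interpolating c through the α_i gives m(x) = 8 + 8·x (degree < 2) with m(α_i) = c_i for every i, so c is indeed a codeword.


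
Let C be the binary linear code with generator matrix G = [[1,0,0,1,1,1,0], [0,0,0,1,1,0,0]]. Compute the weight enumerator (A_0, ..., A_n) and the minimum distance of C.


Weight distribution: A_0 = 1, A_2 = 2, A_4 = 1. Minimum distance d = 2.

Enumerate all 2^2 = 4 messages m ∈ F_2^2.
For each, compute codeword c = mG in F_2^7, then tally its weight.
  m = 00 → c = 0000000, weight = 0.
  m = 10 → c = 1001110, weight = 4.
  m = 01 → c = 0001100, weight = 2.
  m = 11 → c = 1000010, weight = 2.
Tally weights:
  weight 0: 1 codewords.
  weight 2: 2 codewords.
  weight 4: 1 codewords.
Minimum distance d = smallest w > 0 with A_w > 0 = 2.
Sanity: Σ A_w = 4 = 2^2 = 4 ✓.


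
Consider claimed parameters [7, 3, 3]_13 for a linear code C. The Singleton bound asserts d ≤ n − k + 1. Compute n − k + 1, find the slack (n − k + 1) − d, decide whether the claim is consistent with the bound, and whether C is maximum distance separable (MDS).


Singleton RHS = n − k + 1 = 5, slack = 2, bound satisfied, not MDS.

Singleton bound: d ≤ n − k + 1.
Here n = 7, k = 3, so n − k + 1 = 5.
Given d = 3, check d ≤ 5: YES.
Slack = (n − k + 1) − d = 2.
The code is NOT MDS (slack = 2 > 0).
Description: the claimed parameters are [7, 3, 3]_13; such a code would be non-MDS.


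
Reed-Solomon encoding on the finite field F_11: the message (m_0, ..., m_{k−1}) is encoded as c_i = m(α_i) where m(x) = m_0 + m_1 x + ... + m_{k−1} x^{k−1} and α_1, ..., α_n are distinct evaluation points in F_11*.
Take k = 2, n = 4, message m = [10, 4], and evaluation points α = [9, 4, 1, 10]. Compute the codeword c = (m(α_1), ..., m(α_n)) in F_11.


c = [2, 4, 3, 6]

Message polynomial: m(x) = 10 + 4·x (mod 11).
For each evaluation point α_i, compute m(α_i) mod 11:
  α_1 = 9: Horner steps 4 → 2, so m(9) = 2.
  α_2 = 4: Horner steps 4 → 4, so m(4) = 4.
  α_3 = 1: Horner steps 4 → 3, so m(1) = 3.
  α_4 = 10: Horner steps 4 → 6, so m(10) = 6.
Codeword c = [2, 4, 3, 6] ∈ F_11^4.


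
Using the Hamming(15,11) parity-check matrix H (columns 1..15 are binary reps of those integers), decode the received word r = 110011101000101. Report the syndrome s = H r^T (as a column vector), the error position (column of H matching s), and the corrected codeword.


s = (1, 1, 0, 0)^T, error position = 12, corrected codeword c = 110011101001101

Compute s = H r^T mod 2 one row at a time:
  s_1 = 0 + 1 + 0 + 0 + 0 + 1 + 0 + 1 = 3 ≡ 1 (mod 2).
  s_2 = 0 + 1 + 1 + 1 + 0 + 1 + 0 + 1 = 5 ≡ 1 (mod 2).
  s_3 = 1 + 0 + 1 + 1 + 0 + 0 + 0 + 1 = 4 ≡ 0 (mod 2).
  s_4 = 1 + 0 + 1 + 1 + 1 + 0 + 1 + 1 = 6 ≡ 0 (mod 2).
s = (1, 1, 0, 0)^T — this equals column 12 of H (binary 1100), so error is at position 12.
Correct: flip bit 12 of r = 110011101000101 to get c = 110011101001101.


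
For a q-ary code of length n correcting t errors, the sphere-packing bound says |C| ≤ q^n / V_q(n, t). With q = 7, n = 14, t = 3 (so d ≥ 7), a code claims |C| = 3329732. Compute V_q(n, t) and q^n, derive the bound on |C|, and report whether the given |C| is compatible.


V_q(n, t) = 81985, q^n = 678223072849, Hamming bound = 8272526, |C| = 3329732 ≤ bound (satisfied).

Step 1: Compute V_q(n, t) = Σ_{j=0}^3 C(n, j) (q−1)^j.
  j = 0: C(14,0)·(6)^0 = 1·1 = 1.
  j = 1: C(14,1)·(6)^1 = 14·6 = 84.
  j = 2: C(14,2)·(6)^2 = 91·36 = 3276.
  j = 3: C(14,3)·(6)^3 = 364·216 = 78624.
  V_q(n, t) = 1 + 84 + 3276 + 78624 = 81985.
Step 2: q^n = 7^14 = 678223072849.
Step 3: Hamming bound ⌊q^n / V_q(n,t)⌋ = ⌊678223072849/81985⌋ = 8272526.
Step 4: Compare |C| = 3329732 to 8272526: satisfied.
The claimed |C| lies below the Hamming bound.


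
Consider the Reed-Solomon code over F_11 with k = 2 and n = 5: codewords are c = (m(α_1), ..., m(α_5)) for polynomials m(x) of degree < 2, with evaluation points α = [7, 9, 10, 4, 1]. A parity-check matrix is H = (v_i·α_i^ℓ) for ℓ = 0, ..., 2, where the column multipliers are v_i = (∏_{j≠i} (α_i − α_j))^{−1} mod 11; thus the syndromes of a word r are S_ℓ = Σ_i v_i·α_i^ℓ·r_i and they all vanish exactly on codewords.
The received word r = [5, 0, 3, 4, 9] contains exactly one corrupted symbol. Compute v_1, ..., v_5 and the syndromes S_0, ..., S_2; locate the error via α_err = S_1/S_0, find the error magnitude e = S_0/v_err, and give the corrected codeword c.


S = (6, 2, 8), error at position 4, error magnitude e = 8, c = [5, 0, 3, 7, 9].

Step 1: column multipliers v_i = (∏_{j≠i}(α_i − α_j))^{−1} mod 11.
  i = 1 (α = 7): (7−9)(7−10)(7−4)(7−1) = (−2)·(−3)·3·6 = 108 ≡ 9, so v_1 = 9^{−1} = 5 (mod 11).
  i = 2 (α = 9): (9−7)(9−10)(9−4)(9−1) = 2·(−1)·5·8 = −80 ≡ 8, so v_2 = 8^{−1} = 7 (mod 11).
  i = 3 (α = 10): (10−7)(10−9)(10−4)(10−1) = 3·1·6·9 = 162 ≡ 8, so v_3 = 8^{−1} = 7 (mod 11).
  i = 4 (α = 4): (4−7)(4−9)(4−10)(4−1) = (−3)·(−5)·(−6)·3 = −270 ≡ 5, so v_4 = 5^{−1} = 9 (mod 11).
  i = 5 (α = 1): (1−7)(1−9)(1−10)(1−4) = (−6)·(−8)·(−9)·(−3) = 1296 ≡ 9, so v_5 = 9^{−1} = 5 (mod 11).
  v = [5, 7, 7, 9, 5].
Step 2: syndromes of r = [5, 0, 3, 4, 9] (all sums mod 11).
  S_0 = Σ v_i r_i = 5·5 + 7·0 + 7·3 + 9·4 + 5·9 = 127 ≡ 6.
  S_1 = Σ v_i α_i r_i = 5·7·5 + 7·9·0 + 7·10·3 + 9·4·4 + 5·1·9 = 574 ≡ 2.
  α_i^2 mod 11 = [5, 4, 1, 5, 1].
  S_2 = Σ v_i α_i^2 r_i = 5·5·5 + 7·4·0 + 7·1·3 + 9·5·4 + 5·1·9 = 371 ≡ 8.
  S = (6, 2, 8) ≠ 0, so r is not a codeword (an error is present).
Step 3: locate the error. For a single error e at position i, S_ℓ = v_i·e·α_i^ℓ, so α_err = S_1/S_0.
  S_0^{−1} = 6^{−1} = 2 (mod 11), so α_err = 2·2 = 4 ≡ 4 = α_4. Error position i = 4.
  Consistency check: S_2/S_1 = 8·6 = 48 ≡ 4 = α_err ✓ (single-error assumption holds).
Step 4: error magnitude e = S_0/v_4 = S_0·∏_{j≠4}(α_4 − α_j) = 6·5 = 30 ≡ 8 (mod 11).
Step 5: correct position 4: c_4 = r_4 − e = 4 − 8 ≡ 7 (mod 11). Hence c = [5, 0, 3, 7, 9].
  Check: interpolating c through the α_i gives m(x) = 6 + 3·x (degree < 2) with m(α_i) = c_i for every i, so c is indeed a codeword.


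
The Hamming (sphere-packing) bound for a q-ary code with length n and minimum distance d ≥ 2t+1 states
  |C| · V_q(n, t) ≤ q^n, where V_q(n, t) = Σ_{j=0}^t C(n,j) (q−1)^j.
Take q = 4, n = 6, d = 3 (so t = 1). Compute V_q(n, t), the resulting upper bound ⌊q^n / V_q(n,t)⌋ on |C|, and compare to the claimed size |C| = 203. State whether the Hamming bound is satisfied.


V_q(n, t) = 19, q^n = 4096, Hamming bound = 215, |C| = 203 ≤ bound (satisfied).

Step 1: Compute V_q(n, t) = Σ_{j=0}^1 C(n, j) (q−1)^j.
  j = 0: C(6,0)·(3)^0 = 1·1 = 1.
  j = 1: C(6,1)·(3)^1 = 6·3 = 18.
  V_q(n, t) = 1 + 18 = 19.
Step 2: q^n = 4^6 = 4096.
Step 3: Hamming bound ⌊q^n / V_q(n,t)⌋ = ⌊4096/19⌋ = 215.
Step 4: Compare |C| = 203 to 215: satisfied.
The claimed |C| lies below the Hamming bound.


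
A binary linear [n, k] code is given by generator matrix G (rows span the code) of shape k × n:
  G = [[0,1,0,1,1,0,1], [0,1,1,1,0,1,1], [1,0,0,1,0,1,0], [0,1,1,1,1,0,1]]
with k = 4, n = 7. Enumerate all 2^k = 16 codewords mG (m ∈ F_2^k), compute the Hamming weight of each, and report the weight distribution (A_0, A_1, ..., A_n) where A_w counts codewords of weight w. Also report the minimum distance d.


Weight distribution: A_0 = 1, A_1 = 1, A_2 = 1, A_3 = 4, A_4 = 5, A_5 = 3, A_6 = 1. Minimum distance d = 1.

Enumerate all 2^4 = 16 messages m ∈ F_2^4.
For each, compute codeword c = mG in F_2^7, then tally its weight.
  m = 0000 → c = 0000000, weight = 0.
  m = 1000 → c = 0101101, weight = 4.
  m = 0100 → c = 0111011, weight = 5.
  m = 1100 → c = 0010110, weight = 3.
  m = 0010 → c = 1001010, weight = 3.
  m = 1010 → c = 1100111, weight = 5.
  m = 0110 → c = 1110001, weight = 4.
  m = 1110 → c = 1011100, weight = 4.
  m = 0001 → c = 0111101, weight = 5.
  m = 1001 → c = 0010000, weight = 1.
  m = 0101 → c = 0000110, weight = 2.
  m = 1101 → c = 0101011, weight = 4.
  m = 0011 → c = 1110111, weight = 6.
  m = 1011 → c = 1011010, weight = 4.
  m = 0111 → c = 1001100, weight = 3.
  m = 1111 → c = 1100001, weight = 3.
Tally weights:
  weight 0: 1 codewords.
  weight 1: 1 codewords.
  weight 2: 1 codewords.
  weight 3: 4 codewords.
  weight 4: 5 codewords.
  weight 5: 3 codewords.
  weight 6: 1 codewords.
Minimum distance d = smallest w > 0 with A_w > 0 = 1.
Sanity: Σ A_w = 16 = 2^4 = 16 ✓.


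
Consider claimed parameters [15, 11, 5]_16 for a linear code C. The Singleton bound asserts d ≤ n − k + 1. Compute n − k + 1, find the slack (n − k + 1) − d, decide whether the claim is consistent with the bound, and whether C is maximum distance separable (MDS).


Singleton RHS = n − k + 1 = 5, slack = 0, bound satisfied, MDS.

Singleton bound: d ≤ n − k + 1.
Here n = 15, k = 11, so n − k + 1 = 5.
Given d = 5, check d ≤ 5: YES.
Slack = (n − k + 1) − d = 0.
The code is MDS (slack = 0).
Description: the claimed parameters are [15, 11, 5]_16; such a code would be MDS (meets Singleton bound).


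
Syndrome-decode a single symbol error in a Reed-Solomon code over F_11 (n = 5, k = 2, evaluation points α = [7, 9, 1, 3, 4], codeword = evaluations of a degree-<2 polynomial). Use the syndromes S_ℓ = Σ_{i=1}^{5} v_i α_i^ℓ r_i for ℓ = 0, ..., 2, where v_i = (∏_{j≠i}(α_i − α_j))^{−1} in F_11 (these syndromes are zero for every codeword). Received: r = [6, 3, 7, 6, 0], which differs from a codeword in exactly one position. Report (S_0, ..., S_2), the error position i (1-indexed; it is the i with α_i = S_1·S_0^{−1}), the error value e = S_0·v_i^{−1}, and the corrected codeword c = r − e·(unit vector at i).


S = (9, 8, 1), error at position 1, error magnitude e = 2, c = [4, 3, 7, 6, 0].

Step 1: column multipliers v_i = (∏_{j≠i}(α_i − α_j))^{−1} mod 11.
  i = 1 (α = 7): (7−9)(7−1)(7−3)(7−4) = (−2)·6·4·3 = −144 ≡ 10, so v_1 = 10^{−1} = 10 (mod 11).
  i = 2 (α = 9): (9−7)(9−1)(9−3)(9−4) = 2·8·6·5 = 480 ≡ 7, so v_2 = 7^{−1} = 8 (mod 11).
  i = 3 (α = 1): (1−7)(1−9)(1−3)(1−4) = (−6)·(−8)·(−2)·(−3) = 288 ≡ 2, so v_3 = 2^{−1} = 6 (mod 11).
  i = 4 (α = 3): (3−7)(3−9)(3−1)(3−4) = (−4)·(−6)·2·(−1) = −48 ≡ 7, so v_4 = 7^{−1} = 8 (mod 11).
  i = 5 (α = 4): (4−7)(4−9)(4−1)(4−3) = (−3)·(−5)·3·1 = 45 ≡ 1, so v_5 = 1^{−1} = 1 (mod 11).
  v = [10, 8, 6, 8, 1].
Step 2: syndromes of r = [6, 3, 7, 6, 0] (all sums mod 11).
  S_0 = Σ v_i r_i = 10·6 + 8·3 + 6·7 + 8·6 + 1·0 = 174 ≡ 9.
  S_1 = Σ v_i α_i r_i = 10·7·6 + 8·9·3 + 6·1·7 + 8·3·6 + 1·4·0 = 822 ≡ 8.
  α_i^2 mod 11 = [5, 4, 1, 9, 5].
  S_2 = Σ v_i α_i^2 r_i = 10·5·6 + 8·4·3 + 6·1·7 + 8·9·6 + 1·5·0 = 870 ≡ 1.
  S = (9, 8, 1) ≠ 0, so r is not a codeword (an error is present).
Step 3: locate the error. For a single error e at position i, S_ℓ = v_i·e·α_i^ℓ, so α_err = S_1/S_0.
  S_0^{−1} = 9^{−1} = 5 (mod 11), so α_err = 8·5 = 40 ≡ 7 = α_1. Error position i = 1.
  Consistency check: S_2/S_1 = 1·7 = 7 ≡ 7 = α_err ✓ (single-error assumption holds).
Step 4: error magnitude e = S_0/v_1 = S_0·∏_{j≠1}(α_1 − α_j) = 9·10 = 90 ≡ 2 (mod 11).
Step 5: correct position 1: c_1 = r_1 − e = 6 − 2 ≡ 4 (mod 11). Hence c = [4, 3, 7, 6, 0].
  Check: interpolating c through the α_i gives m(x) = 2 + 5·x (degree < 2) with m(α_i) = c_i for every i, so c is indeed a codeword.


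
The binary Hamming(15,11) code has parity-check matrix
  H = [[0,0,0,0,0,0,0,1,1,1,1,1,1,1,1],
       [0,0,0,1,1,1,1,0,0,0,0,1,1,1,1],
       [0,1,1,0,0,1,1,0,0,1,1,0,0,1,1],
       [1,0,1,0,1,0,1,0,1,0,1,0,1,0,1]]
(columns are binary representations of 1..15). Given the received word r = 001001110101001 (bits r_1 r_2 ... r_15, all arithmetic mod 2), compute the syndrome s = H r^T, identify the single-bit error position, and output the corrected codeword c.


s = (0, 0, 1, 1)^T, error position = 3, corrected codeword c = 000001110101001

Compute s = H r^T mod 2 one row at a time:
  s_1 = 1 + 0 + 1 + 0 + 1 + 0 + 0 + 1 = 4 ≡ 0 (mod 2).
  s_2 = 0 + 0 + 1 + 1 + 1 + 0 + 0 + 1 = 4 ≡ 0 (mod 2).
  s_3 = 0 + 1 + 1 + 1 + 1 + 0 + 0 + 1 = 5 ≡ 1 (mod 2).
  s_4 = 0 + 1 + 0 + 1 + 0 + 0 + 0 + 1 = 3 ≡ 1 (mod 2).
s = (0, 0, 1, 1)^T — this equals column 3 of H (binary 0011), so error is at position 3.
Correct: flip bit 3 of r = 001001110101001 to get c = 000001110101001.


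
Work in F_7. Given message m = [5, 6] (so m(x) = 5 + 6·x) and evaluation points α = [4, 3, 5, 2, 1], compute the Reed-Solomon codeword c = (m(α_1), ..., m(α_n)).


c = [1, 2, 0, 3, 4]

Message polynomial: m(x) = 5 + 6·x (mod 7).
For each evaluation point α_i, compute m(α_i) mod 7:
  α_1 = 4: Horner steps 6 → 1, so m(4) = 1.
  α_2 = 3: Horner steps 6 → 2, so m(3) = 2.
  α_3 = 5: Horner steps 6 → 0, so m(5) = 0.
  α_4 = 2: Horner steps 6 → 3, so m(2) = 3.
  α_5 = 1: Horner steps 6 → 4, so m(1) = 4.
Codeword c = [1, 2, 0, 3, 4] ∈ F_7^5.


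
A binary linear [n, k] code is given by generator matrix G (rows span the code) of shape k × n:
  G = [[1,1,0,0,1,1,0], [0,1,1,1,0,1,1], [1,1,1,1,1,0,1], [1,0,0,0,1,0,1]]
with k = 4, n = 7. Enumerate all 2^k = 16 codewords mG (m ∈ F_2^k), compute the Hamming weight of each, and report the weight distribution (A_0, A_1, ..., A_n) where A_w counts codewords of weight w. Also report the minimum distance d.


Weight distribution: A_0 = 1, A_1 = 1, A_2 = 2, A_3 = 4, A_4 = 3, A_5 = 3, A_6 = 2. Minimum distance d = 1.

Enumerate all 2^4 = 16 messages m ∈ F_2^4.
For each, compute codeword c = mG in F_2^7, then tally its weight.
  m = 0000 → c = 0000000, weight = 0.
  m = 1000 → c = 1100110, weight = 4.
  m = 0100 → c = 0111011, weight = 5.
  m = 1100 → c = 1011101, weight = 5.
  m = 0010 → c = 1111101, weight = 6.
  m = 1010 → c = 0011011, weight = 4.
  m = 0110 → c = 1000110, weight = 3.
  m = 1110 → c = 0100000, weight = 1.
  m = 0001 → c = 1000101, weight = 3.
  m = 1001 → c = 0100011, weight = 3.
  m = 0101 → c = 1111110, weight = 6.
  m = 1101 → c = 0011000, weight = 2.
  m = 0011 → c = 0111000, weight = 3.
  m = 1011 → c = 1011110, weight = 5.
  m = 0111 → c = 0000011, weight = 2.
  m = 1111 → c = 1100101, weight = 4.
Tally weights:
  weight 0: 1 codewords.
  weight 1: 1 codewords.
  weight 2: 2 codewords.
  weight 3: 4 codewords.
  weight 4: 3 codewords.
  weight 5: 3 codewords.
  weight 6: 2 codewords.
Minimum distance d = smallest w > 0 with A_w > 0 = 1.
Sanity: Σ A_w = 16 = 2^4 = 16 ✓.
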